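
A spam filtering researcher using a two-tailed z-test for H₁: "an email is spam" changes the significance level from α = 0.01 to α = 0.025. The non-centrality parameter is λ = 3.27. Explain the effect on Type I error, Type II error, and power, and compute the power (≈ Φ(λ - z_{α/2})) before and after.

Increasing α from 0.01 to 0.025:
• Type I error rate increases (α is the Type I rate by definition).
• Critical value moves from z_{α/2} = 2.576 to 2.241, so power = Φ(λ - z_{α/2}) goes from Φ(3.27 - 2.576) = 0.756 to Φ(3.27 - 2.241) = 0.848.
• Type II error rate β = 1 - power therefore decreases (0.244 → 0.152).
Appropriate when false negatives are costly — here, a spam email lands in the inbox.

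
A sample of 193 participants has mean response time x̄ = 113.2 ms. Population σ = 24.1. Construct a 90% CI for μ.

CI = x̄ ± z*(σ/√n) = 113.2 ± 1.645(24.1/√193) = 113.2 ± 2.85 = (110.35, 116.05)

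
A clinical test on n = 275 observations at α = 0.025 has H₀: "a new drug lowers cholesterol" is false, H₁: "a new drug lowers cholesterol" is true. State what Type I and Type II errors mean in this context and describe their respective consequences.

Type I (false positive): concluding that a new drug lowers cholesterol when it is not — approving an ineffective drug — patients take a useless medication and may skip effective alternatives. Type II (false negative): failing to conclude that a new drug lowers cholesterol when it is — shelving an effective drug — patients miss out on a treatment that would have helped. Which is costlier depends on domain priorities and is a judgement call rather than a statistical fact.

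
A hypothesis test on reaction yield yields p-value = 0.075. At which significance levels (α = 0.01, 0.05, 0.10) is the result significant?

p = 0.075. Significant at: α = 0.1.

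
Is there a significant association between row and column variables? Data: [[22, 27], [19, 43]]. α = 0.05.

χ² = 2.387. df = 1, critical = 3.841. Fail to reject H₀. No evidence of dependence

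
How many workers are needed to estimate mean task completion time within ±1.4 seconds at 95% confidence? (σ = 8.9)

n = (z*σ/E)² = (1.96×8.9/1.4)² = 155.3 → n = 156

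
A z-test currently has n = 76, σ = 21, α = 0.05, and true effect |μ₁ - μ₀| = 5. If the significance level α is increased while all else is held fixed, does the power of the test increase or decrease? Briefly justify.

Power increases: a larger α lowers the critical value, so more of the H₁ sampling distribution falls in the rejection region.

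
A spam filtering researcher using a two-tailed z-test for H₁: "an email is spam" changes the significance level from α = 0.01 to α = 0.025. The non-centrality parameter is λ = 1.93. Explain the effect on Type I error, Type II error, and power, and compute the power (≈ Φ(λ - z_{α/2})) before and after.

Increasing α from 0.01 to 0.025:
• Type I error rate increases (α is the Type I rate by definition).
• Critical value moves from z_{α/2} = 2.576 to 2.241, so power = Φ(λ - z_{α/2}) goes from Φ(1.93 - 2.576) = 0.259 to Φ(1.93 - 2.241) = 0.378.
• Type II error rate β = 1 - power therefore decreases (0.741 → 0.622).
Appropriate when false negatives are costly — here, a spam email lands in the inbox.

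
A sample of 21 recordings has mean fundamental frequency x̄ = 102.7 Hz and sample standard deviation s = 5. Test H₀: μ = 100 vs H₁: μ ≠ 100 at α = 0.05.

t = (x̄ - μ₀)/(s/√n) = (102.7 - 100)/(5/√21) = 2.475. df = 20, critical t = ±2.086. Reject H₀.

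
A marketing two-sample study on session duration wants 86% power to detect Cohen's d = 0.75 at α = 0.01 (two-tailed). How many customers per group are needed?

z_{α/2} = 2.576, z_β = Φ⁻¹(0.86) = 1.08. For medium effect (d = 0.75): n per group = 2(z_{α/2} + z_β)²/d² = 2(2.576 + 1.08)²/0.75² = 47.5 → 48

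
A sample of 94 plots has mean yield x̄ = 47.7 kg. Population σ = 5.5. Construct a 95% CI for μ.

CI = x̄ ± z*(σ/√n) = 47.7 ± 1.96(5.5/√94) = 47.7 ± 1.11 = (46.59, 48.81)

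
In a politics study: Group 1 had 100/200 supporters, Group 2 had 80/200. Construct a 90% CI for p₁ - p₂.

p̂₁ = 0.5, p̂₂ = 0.4. Difference = 0.1. CI = (0.019, 0.181)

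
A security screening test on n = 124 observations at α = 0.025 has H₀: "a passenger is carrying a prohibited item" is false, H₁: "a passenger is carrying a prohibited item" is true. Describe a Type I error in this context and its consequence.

Type I error: rejecting H₀ when it is true — concluding that a passenger is carrying a prohibited item when in fact it is not. Consequence: detaining an innocent passenger — delay and inconvenience.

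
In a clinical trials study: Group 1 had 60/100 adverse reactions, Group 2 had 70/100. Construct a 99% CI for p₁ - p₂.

p̂₁ = 0.6, p̂₂ = 0.7. Difference = -0.1. CI = (-0.273, 0.073)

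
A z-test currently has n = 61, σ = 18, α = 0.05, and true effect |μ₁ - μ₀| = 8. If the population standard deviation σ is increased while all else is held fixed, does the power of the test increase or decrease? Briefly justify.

Power decreases: a larger σ inflates the standard error σ/√n, pulling the sampling distribution under H₁ back toward the critical value.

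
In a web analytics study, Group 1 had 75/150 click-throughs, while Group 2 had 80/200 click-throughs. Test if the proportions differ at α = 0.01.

p̂₁ = 0.5, p̂₂ = 0.4, pooled p̂ = 0.443. z = 1.864. Critical: ±2.576. Fail to reject H₀.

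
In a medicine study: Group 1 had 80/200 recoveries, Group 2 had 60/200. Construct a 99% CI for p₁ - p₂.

p̂₁ = 0.4, p̂₂ = 0.3. Difference = 0.1. CI = (-0.022, 0.222)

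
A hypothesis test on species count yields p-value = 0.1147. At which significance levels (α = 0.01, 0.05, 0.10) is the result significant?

p = 0.1147. Not significant at any of the given levels.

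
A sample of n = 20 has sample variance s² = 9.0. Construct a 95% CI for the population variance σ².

df = 19. χ²_{0.025} = 32.852, χ²_{0.975} = 8.907. CI for σ² = ((n-1)s²/χ²_{α/2}, (n-1)s²/χ²_{1-α/2}) = (19·9.0/32.852, 19·9.0/8.907) = (5.21, 19.2)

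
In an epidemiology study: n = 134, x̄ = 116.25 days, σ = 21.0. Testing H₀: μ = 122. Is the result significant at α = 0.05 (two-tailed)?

z = (116.25 - 122)/(21.0/√134) = -3.17. Since |z| > 1.96, significant at α = 0.05.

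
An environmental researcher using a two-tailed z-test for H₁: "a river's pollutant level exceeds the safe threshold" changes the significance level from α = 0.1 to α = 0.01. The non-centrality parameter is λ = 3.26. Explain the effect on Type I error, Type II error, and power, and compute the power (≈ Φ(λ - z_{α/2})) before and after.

Decreasing α from 0.1 to 0.01:
• Type I error rate decreases (α is the Type I rate by definition).
• Critical value moves from z_{α/2} = 1.645 to 2.576, so power = Φ(λ - z_{α/2}) goes from Φ(3.26 - 1.645) = 0.947 to Φ(3.26 - 2.576) = 0.753.
• Type II error rate β = 1 - power therefore increases (0.053 → 0.247).
Appropriate when false positives are costly — here, shutting down a compliant factory unnecessarily.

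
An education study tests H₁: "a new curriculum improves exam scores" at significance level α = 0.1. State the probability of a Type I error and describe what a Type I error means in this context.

P(Type I error) = α = 0.1. A Type I error is rejecting H₀ when H₀ is actually true (false positive) — here, concluding that a new curriculum improves exam scores when in fact this is not the case. Consequence: adopting a curriculum that gives no real benefit — disruption for nothing.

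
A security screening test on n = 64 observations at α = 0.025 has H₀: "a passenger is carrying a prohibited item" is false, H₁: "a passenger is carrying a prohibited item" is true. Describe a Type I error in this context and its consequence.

Type I error: rejecting H₀ when it is true — concluding that a passenger is carrying a prohibited item when in fact it is not. Consequence: detaining an innocent passenger — delay and inconvenience.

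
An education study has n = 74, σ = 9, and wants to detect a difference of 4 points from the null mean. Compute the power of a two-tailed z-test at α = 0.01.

SE = σ/√n = 9/√74 = 1.046. Non-centrality λ = d/SE = 4/1.046 = 3.823. Power ≈ Φ(λ - z_{α/2}) = Φ(3.823 - 2.576) = Φ(1.247) = 0.894.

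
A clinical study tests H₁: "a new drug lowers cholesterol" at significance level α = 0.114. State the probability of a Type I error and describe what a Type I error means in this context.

P(Type I error) = α = 0.114. A Type I error is rejecting H₀ when H₀ is actually true (false positive) — here, concluding that a new drug lowers cholesterol when in fact this is not the case. Consequence: approving an ineffective drug — patients take a useless medication and may skip effective alternatives.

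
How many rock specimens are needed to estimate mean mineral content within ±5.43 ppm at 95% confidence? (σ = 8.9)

n = (z*σ/E)² = (1.96×8.9/5.43)² = 10.3 → n = 11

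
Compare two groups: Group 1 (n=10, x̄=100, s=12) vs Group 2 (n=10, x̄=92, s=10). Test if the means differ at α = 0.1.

Pooled sp = 11.05. t = 1.62, df = 18. Critical t = ±1.734. Fail to reject H₀.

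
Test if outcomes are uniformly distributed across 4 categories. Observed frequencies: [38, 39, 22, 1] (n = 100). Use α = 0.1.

Expected = 25 each. χ² = Σ(O-E)²/E = 38.0. df = 3, critical value = 6.251. Reject H₀.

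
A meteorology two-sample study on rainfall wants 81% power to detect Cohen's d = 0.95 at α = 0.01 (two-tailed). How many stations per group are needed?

z_{α/2} = 2.576, z_β = Φ⁻¹(0.81) = 0.878. For large effect (d = 0.95): n per group = 2(z_{α/2} + z_β)²/d² = 2(2.576 + 0.878)²/0.95² = 26.4 → 27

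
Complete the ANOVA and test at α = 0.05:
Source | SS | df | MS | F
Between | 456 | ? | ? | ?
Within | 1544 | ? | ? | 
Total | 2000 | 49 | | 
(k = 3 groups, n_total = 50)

df_between = 2, df_within = 47. MS_between = 228.0, MS_within = 32.85. F = 6.94, F_crit ≈ 3.195. Reject H₀.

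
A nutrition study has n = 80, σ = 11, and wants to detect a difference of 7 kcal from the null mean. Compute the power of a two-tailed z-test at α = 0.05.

SE = σ/√n = 11/√80 = 1.23. Non-centrality λ = d/SE = 7/1.23 = 5.692. Power ≈ Φ(λ - z_{α/2}) = Φ(5.692 - 1.96) = Φ(3.732) = 1.0.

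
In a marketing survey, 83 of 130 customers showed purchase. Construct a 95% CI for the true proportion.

p̂ = 0.638. CI = p̂ ± z*√(p̂(1-p̂)/n) = (0.556, 0.721)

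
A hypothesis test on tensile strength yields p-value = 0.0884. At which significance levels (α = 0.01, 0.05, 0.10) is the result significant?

p = 0.0884. Significant at: α = 0.1.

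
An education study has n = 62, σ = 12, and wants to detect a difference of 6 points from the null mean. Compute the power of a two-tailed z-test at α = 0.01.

SE = σ/√n = 12/√62 = 1.524. Non-centrality λ = d/SE = 6/1.524 = 3.937. Power ≈ Φ(λ - z_{α/2}) = Φ(3.937 - 2.576) = Φ(1.361) = 0.913.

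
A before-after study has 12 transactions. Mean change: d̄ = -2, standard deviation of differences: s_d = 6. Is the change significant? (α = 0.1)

t = d̄/(s_d/√n) = -2/(6/√12) = -1.155. df = 11, critical t = ±1.796. Fail to reject H₀.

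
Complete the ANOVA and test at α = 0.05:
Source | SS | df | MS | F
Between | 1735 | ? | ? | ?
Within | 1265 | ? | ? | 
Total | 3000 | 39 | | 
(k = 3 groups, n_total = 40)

df_between = 2, df_within = 37. MS_between = 867.5, MS_within = 34.19. F = 25.374, F_crit ≈ 3.252. Reject H₀.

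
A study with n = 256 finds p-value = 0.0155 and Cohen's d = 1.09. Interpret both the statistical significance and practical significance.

Statistically significant (p = 0.0155 < 0.05). Cohen's d = 1.09 indicates a large effect size. Both statistical and practical significance should be considered.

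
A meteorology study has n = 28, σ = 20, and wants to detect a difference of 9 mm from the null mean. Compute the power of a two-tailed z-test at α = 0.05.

SE = σ/√n = 20/√28 = 3.78. Non-centrality λ = d/SE = 9/3.78 = 2.381. Power ≈ Φ(λ - z_{α/2}) = Φ(2.381 - 1.96) = Φ(0.421) = 0.663.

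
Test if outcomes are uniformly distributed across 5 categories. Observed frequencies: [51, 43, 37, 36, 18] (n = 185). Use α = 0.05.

Expected = 37 each. χ² = Σ(O-E)²/E = 16.054. df = 4, critical value = 9.488. Reject H₀.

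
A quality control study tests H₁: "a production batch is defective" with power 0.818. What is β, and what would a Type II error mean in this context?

β = 1 - power = 1 - 0.818 = 0.182. A Type II error is failing to reject H₀ when H₀ is false (false negative) — here, failing to conclude that a production batch is defective when in fact it is true. Consequence: shipping a defective batch — faulty products reach customers.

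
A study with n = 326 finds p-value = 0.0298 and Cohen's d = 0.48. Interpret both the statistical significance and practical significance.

Statistically significant (p = 0.0298 < 0.05). Cohen's d = 0.48 indicates a small effect size. Both statistical and practical significance should be considered.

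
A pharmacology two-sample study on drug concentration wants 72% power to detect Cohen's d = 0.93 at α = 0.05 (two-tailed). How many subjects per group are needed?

z_{α/2} = 1.96, z_β = Φ⁻¹(0.72) = 0.583. For large effect (d = 0.93): n per group = 2(z_{α/2} + z_β)²/d² = 2(1.96 + 0.583)²/0.93² = 15.0 → 15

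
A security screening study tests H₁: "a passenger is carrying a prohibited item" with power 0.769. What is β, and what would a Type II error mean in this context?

β = 1 - power = 1 - 0.769 = 0.231. A Type II error is failing to reject H₀ when H₀ is false (false negative) — here, failing to conclude that a passenger is carrying a prohibited item when in fact it is true. Consequence: letting a prohibited item through — security breach.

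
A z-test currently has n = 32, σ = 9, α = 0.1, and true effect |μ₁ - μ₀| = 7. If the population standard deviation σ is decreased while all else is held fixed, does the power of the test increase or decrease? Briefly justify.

Power increases: a smaller σ shrinks the standard error σ/√n, moving the sampling distribution under H₁ further from the critical value.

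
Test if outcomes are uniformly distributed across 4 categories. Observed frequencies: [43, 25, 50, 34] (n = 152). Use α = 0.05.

Expected = 38 each. χ² = Σ(O-E)²/E = 9.316. df = 3, critical value = 7.815. Reject H₀.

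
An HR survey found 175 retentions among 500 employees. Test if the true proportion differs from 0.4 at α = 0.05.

p̂ = 0.35, p₀ = 0.4. z = (p̂ - p₀)/√(p₀(1-p₀)/n) = -2.282. Critical: ±1.96. Reject H₀.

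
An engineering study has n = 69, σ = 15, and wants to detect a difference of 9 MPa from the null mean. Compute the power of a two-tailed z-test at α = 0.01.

SE = σ/√n = 15/√69 = 1.806. Non-centrality λ = d/SE = 9/1.806 = 4.984. Power ≈ Φ(λ - z_{α/2}) = Φ(4.984 - 2.576) = Φ(2.408) = 0.992.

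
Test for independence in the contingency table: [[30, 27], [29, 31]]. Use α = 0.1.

χ² = 0.216. df = 1, critical = 2.706. Fail to reject H₀. No evidence of dependence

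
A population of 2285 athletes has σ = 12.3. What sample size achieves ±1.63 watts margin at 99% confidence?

Without FPC: n₀ = (2.576×12.3/1.63)² = 377.856. With FPC: n = n₀N/(n₀+N-1) = 324.4 → n = 325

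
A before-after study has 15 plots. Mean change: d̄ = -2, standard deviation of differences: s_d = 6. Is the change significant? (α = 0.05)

t = d̄/(s_d/√n) = -2/(6/√15) = -1.291. df = 14, critical t = ±2.145. Fail to reject H₀.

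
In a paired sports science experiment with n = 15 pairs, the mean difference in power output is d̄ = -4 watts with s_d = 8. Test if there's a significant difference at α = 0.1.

t = d̄/(s_d/√n) = -4/(8/√15) = -1.936. df = 14, critical t = ±1.761. Reject H₀.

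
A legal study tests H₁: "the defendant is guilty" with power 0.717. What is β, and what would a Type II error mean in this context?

β = 1 - power = 1 - 0.717 = 0.283. A Type II error is failing to reject H₀ when H₀ is false (false negative) — here, failing to conclude that the defendant is guilty when in fact it is true. Consequence: acquitting a guilty person.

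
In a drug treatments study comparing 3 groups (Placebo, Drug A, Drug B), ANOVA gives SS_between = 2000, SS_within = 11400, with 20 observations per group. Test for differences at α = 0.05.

df_between = 2, df_within = 57. F = MS_between/MS_within = 1000.0/200.0 = 5.0. F_crit ≈ 3.159. Reject H₀. At least one mean differs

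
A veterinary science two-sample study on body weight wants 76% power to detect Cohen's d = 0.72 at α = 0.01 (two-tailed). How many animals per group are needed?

z_{α/2} = 2.576, z_β = Φ⁻¹(0.76) = 0.706. For medium effect (d = 0.72): n per group = 2(z_{α/2} + z_β)²/d² = 2(2.576 + 0.706)²/0.72² = 41.6 → 42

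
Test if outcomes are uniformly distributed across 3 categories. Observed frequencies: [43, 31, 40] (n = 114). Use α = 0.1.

Expected = 38 each. χ² = Σ(O-E)²/E = 2.053. df = 2, critical value = 4.605. Fail to reject H₀.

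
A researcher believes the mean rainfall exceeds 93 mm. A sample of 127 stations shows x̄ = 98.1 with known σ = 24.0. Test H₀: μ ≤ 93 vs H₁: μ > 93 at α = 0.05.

z = 2.395. Critical value: 1.645. Reject H₀.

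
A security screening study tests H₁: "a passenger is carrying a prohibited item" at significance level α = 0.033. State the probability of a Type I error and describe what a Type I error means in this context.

P(Type I error) = α = 0.033. A Type I error is rejecting H₀ when H₀ is actually true (false positive) — here, concluding that a passenger is carrying a prohibited item when in fact this is not the case. Consequence: detaining an innocent passenger — delay and inconvenience.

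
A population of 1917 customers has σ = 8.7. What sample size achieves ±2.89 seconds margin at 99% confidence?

Without FPC: n₀ = (2.576×8.7/2.89)² = 60.136. With FPC: n = n₀N/(n₀+N-1) = 58.3 → n = 59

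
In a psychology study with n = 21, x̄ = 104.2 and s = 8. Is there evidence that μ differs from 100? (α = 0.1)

t = (x̄ - μ₀)/(s/√n) = (104.2 - 100)/(8/√21) = 2.406. df = 20, critical t = ±1.725. Reject H₀.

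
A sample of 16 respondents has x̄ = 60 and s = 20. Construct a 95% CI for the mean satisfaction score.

CI = x̄ ± t*(s/√n) = 60 ± 2.131(20/√16) = (49.34, 70.66)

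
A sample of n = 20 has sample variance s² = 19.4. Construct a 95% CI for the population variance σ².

df = 19. χ²_{0.025} = 32.852, χ²_{0.975} = 8.907. CI for σ² = ((n-1)s²/χ²_{α/2}, (n-1)s²/χ²_{1-α/2}) = (19·19.4/32.852, 19·19.4/8.907) = (11.22, 41.38)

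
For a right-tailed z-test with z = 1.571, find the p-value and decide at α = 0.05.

p = P(Z > 1.571) = 1 - Φ(1.571) ≈ 0.0581. Since p ≥ 0.05, fail to reject H₀ (not significant) at α = 0.05.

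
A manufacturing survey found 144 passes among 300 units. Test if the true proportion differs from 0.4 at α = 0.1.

p̂ = 0.48, p₀ = 0.4. z = (p̂ - p₀)/√(p₀(1-p₀)/n) = 2.828. Critical: ±1.645. Reject H₀.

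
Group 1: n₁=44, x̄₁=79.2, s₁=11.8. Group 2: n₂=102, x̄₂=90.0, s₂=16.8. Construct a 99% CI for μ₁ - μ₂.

Difference = -10.8. SE = √(11.8²/44 + 16.8²/102) = 2.435. CI = (-17.07, -4.53)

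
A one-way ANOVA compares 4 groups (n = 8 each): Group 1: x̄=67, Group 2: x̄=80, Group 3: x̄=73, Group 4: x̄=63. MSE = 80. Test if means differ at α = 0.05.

Grand mean = 70.75. SS_between = 1318.0, MS_between = 439.33. F = 5.492, F_crit ≈ 2.947. Reject H₀.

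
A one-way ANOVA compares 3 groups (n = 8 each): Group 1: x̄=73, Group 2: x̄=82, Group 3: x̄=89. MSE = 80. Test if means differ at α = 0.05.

Grand mean = 81.33. SS_between = 1029.33, MS_between = 514.67. F = 6.433, F_crit ≈ 3.467. Reject H₀.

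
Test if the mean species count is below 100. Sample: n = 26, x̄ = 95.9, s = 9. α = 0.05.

t = (95.9 - 100)/(9/√26) = -2.323, df = 25. Critical t = -1.708. Reject H₀.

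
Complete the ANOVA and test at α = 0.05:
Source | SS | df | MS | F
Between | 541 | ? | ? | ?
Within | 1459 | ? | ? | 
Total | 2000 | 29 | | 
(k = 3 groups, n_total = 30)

df_between = 2, df_within = 27. MS_between = 270.5, MS_within = 54.04. F = 5.006, F_crit ≈ 3.354. Reject H₀.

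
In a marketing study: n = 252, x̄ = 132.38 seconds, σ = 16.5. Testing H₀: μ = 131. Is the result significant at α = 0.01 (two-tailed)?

z = (132.38 - 131)/(16.5/√252) = 1.328. Since |z| ≤ 2.576, not significant at α = 0.01.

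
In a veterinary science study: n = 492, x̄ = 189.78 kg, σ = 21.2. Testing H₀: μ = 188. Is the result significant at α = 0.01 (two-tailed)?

z = (189.78 - 188)/(21.2/√492) = 1.862. Since |z| ≤ 2.576, not significant at α = 0.01.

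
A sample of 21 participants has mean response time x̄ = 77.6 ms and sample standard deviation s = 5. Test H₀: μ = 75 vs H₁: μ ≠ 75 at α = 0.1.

t = (x̄ - μ₀)/(s/√n) = (77.6 - 75)/(5/√21) = 2.383. df = 20, critical t = ±1.725. Reject H₀.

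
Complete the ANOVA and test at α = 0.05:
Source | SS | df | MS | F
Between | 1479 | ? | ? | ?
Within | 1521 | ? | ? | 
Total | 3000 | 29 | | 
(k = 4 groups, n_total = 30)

df_between = 3, df_within = 26. MS_between = 493.0, MS_within = 58.5. F = 8.427, F_crit ≈ 2.975. Reject H₀.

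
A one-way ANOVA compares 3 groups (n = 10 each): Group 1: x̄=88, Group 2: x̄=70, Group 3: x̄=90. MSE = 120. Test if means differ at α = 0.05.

Grand mean = 82.67. SS_between = 2426.67, MS_between = 1213.33. F = 10.111, F_crit ≈ 3.354. Reject H₀.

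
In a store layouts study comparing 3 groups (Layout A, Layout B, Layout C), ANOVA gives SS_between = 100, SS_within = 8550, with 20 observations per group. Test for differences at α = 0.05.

df_between = 2, df_within = 57. F = MS_between/MS_within = 50.0/150.0 = 0.333. F_crit ≈ 3.159. Fail to reject H₀.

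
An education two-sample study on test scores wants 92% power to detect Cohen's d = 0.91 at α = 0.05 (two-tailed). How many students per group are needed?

z_{α/2} = 1.96, z_β = Φ⁻¹(0.92) = 1.405. For large effect (d = 0.91): n per group = 2(z_{α/2} + z_β)²/d² = 2(1.96 + 1.405)²/0.91² = 27.3 → 28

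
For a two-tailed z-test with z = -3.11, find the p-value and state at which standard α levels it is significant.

p = 2·P(Z > |-3.11|) = 2·(1 - Φ(3.11)) ≈ 0.0019. Significant at α = 0.1; Significant at α = 0.05; Significant at α = 0.01.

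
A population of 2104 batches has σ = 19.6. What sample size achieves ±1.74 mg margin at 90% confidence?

Without FPC: n₀ = (1.645×19.6/1.74)² = 343.357. With FPC: n = n₀N/(n₀+N-1) = 295.3 → n = 296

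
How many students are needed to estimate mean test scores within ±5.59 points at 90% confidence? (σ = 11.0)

n = (z*σ/E)² = (1.645×11.0/5.59)² = 10.5 → n = 11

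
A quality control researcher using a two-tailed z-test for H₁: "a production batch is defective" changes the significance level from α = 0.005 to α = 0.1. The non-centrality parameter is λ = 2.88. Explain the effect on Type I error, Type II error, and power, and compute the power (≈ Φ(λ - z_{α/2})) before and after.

Increasing α from 0.005 to 0.1:
• Type I error rate increases (α is the Type I rate by definition).
• Critical value moves from z_{α/2} = 2.807 to 1.645, so power = Φ(λ - z_{α/2}) goes from Φ(2.88 - 2.807) = 0.529 to Φ(2.88 - 1.645) = 0.892.
• Type II error rate β = 1 - power therefore decreases (0.471 → 0.108).
Appropriate when false negatives are costly — here, shipping a defective batch — faulty products reach customers.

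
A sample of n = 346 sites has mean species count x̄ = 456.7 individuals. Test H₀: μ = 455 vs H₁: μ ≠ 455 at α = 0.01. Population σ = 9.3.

z = (x̄ - μ₀)/(σ/√n) = (456.7 - 455)/(9.3/√346) = 3.4. Critical value: ±2.576. Since |3.4| > 2.576, Reject H₀.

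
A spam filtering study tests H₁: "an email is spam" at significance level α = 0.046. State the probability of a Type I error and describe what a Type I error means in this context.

P(Type I error) = α = 0.046. A Type I error is rejecting H₀ when H₀ is actually true (false positive) — here, concluding that an email is spam when in fact this is not the case. Consequence: a legitimate email is sent to the spam folder and the user misses it.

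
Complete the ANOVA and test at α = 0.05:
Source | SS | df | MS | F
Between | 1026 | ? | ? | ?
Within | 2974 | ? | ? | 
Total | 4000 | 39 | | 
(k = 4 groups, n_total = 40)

df_between = 3, df_within = 36. MS_between = 342.0, MS_within = 82.61. F = 4.14, F_crit ≈ 2.866. Reject H₀.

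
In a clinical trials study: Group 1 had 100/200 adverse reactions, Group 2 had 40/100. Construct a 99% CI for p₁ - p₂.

p̂₁ = 0.5, p̂₂ = 0.4. Difference = 0.1. CI = (-0.056, 0.256)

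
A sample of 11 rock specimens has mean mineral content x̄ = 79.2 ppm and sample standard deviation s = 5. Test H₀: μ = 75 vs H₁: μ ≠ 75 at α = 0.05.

t = (x̄ - μ₀)/(s/√n) = (79.2 - 75)/(5/√11) = 2.786. df = 10, critical t = ±2.228. Reject H₀.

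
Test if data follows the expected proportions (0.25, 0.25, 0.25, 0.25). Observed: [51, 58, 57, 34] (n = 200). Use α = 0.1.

Expected: [50.0, 50.0, 50.0, 50.0]. χ² = 7.4. df = 3, critical = 6.251. Reject H₀.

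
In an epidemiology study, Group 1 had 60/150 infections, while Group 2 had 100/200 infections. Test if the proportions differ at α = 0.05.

p̂₁ = 0.4, p̂₂ = 0.5, pooled p̂ = 0.457. z = -1.858. Critical: ±1.96. Fail to reject H₀.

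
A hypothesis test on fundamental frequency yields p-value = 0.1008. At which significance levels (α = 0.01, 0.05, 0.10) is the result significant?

p = 0.1008. Not significant at any of the given levels.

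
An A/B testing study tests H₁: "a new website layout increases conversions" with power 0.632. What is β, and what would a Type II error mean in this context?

β = 1 - power = 1 - 0.632 = 0.368. A Type II error is failing to reject H₀ when H₀ is false (false negative) — here, failing to conclude that a new website layout increases conversions when in fact it is true. Consequence: discarding a layout that would have improved conversions — lost revenue.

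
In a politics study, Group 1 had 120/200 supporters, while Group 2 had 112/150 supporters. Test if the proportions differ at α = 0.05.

p̂₁ = 0.6, p̂₂ = 0.747, pooled p̂ = 0.663. z = -2.872. Critical: ±1.96. Reject H₀.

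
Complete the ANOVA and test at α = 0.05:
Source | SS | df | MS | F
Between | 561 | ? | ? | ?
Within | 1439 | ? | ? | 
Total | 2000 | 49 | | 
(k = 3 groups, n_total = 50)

df_between = 2, df_within = 47. MS_between = 280.5, MS_within = 30.62. F = 9.162, F_crit ≈ 3.195. Reject H₀.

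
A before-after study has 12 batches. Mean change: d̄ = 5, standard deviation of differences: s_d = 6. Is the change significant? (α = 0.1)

t = d̄/(s_d/√n) = 5/(6/√12) = 2.887. df = 11, critical t = ±1.796. Reject H₀.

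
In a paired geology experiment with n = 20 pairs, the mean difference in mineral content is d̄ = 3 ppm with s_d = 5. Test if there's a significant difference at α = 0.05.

t = d̄/(s_d/√n) = 3/(5/√20) = 2.683. df = 19, critical t = ±2.093. Reject H₀.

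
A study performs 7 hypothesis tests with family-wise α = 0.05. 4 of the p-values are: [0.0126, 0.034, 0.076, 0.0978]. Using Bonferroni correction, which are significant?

Bonferroni α = 0.05/7 = 0.00714. None of the given p-values are significant.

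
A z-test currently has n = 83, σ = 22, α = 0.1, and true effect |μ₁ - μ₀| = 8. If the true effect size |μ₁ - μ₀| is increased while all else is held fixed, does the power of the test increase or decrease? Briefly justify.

Power increases: a larger true effect increases the non-centrality λ = |μ₁ - μ₀|/(σ/√n).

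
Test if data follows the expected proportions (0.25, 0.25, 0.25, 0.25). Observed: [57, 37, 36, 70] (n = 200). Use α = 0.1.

Expected: [50.0, 50.0, 50.0, 50.0]. χ² = 16.28. df = 3, critical = 6.251. Reject H₀.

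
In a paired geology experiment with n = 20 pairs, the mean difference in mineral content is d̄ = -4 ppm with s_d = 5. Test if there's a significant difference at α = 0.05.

t = d̄/(s_d/√n) = -4/(5/√20) = -3.578. df = 19, critical t = ±2.093. Reject H₀.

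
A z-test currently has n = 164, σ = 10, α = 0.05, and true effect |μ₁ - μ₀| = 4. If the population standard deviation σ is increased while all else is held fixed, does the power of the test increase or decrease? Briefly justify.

Power decreases: a larger σ inflates the standard error σ/√n, pulling the sampling distribution under H₁ back toward the critical value.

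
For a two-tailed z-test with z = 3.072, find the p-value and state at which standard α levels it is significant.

p = 2·P(Z > |3.072|) = 2·(1 - Φ(3.072)) ≈ 0.0021. Significant at α = 0.1; Significant at α = 0.05; Significant at α = 0.01.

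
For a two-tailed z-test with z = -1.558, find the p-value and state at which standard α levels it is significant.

p = 2·P(Z > |-1.558|) = 2·(1 - Φ(1.558)) ≈ 0.1192. Not significant at any standard level.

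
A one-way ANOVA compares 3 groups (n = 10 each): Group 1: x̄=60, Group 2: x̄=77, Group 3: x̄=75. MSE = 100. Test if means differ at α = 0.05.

Grand mean = 70.67. SS_between = 1726.67, MS_between = 863.33. F = 8.633, F_crit ≈ 3.354. Reject H₀.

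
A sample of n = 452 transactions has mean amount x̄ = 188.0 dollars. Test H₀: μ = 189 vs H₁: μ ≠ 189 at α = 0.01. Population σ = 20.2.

z = (x̄ - μ₀)/(σ/√n) = (188.0 - 189)/(20.2/√452) = -1.052. Critical value: ±2.576. Since |-1.052| ≤ 2.576, Fail to reject H₀.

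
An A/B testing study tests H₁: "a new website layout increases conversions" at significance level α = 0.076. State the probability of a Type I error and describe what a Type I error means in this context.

P(Type I error) = α = 0.076. A Type I error is rejecting H₀ when H₀ is actually true (false positive) — here, concluding that a new website layout increases conversions when in fact this is not the case. Consequence: rolling out a layout that doesn't actually help — wasted engineering effort.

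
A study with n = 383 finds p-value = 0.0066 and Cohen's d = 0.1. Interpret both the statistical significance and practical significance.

Statistically significant (p = 0.0066 < 0.05). Cohen's d = 0.1 indicates a very small effect size. Both statistical and practical significance should be considered.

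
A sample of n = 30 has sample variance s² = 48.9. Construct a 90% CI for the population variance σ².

df = 29. χ²_{0.05} = 42.557, χ²_{0.95} = 17.708. CI for σ² = ((n-1)s²/χ²_{α/2}, (n-1)s²/χ²_{1-α/2}) = (29·48.9/42.557, 29·48.9/17.708) = (33.32, 80.08)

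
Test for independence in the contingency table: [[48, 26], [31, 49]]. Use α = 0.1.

χ² = 10.494. df = 1, critical = 2.706. Reject H₀. Variables are dependent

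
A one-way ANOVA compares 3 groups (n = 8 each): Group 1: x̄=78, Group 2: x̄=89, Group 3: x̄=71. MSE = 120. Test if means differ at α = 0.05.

Grand mean = 79.33. SS_between = 1317.33, MS_between = 658.67. F = 5.489, F_crit ≈ 3.467. Reject H₀.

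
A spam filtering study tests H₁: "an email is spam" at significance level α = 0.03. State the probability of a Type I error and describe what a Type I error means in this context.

P(Type I error) = α = 0.03. A Type I error is rejecting H₀ when H₀ is actually true (false positive) — here, concluding that an email is spam when in fact this is not the case. Consequence: a legitimate email is sent to the spam folder and the user misses it.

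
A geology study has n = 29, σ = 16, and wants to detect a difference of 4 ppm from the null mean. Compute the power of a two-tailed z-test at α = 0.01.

SE = σ/√n = 16/√29 = 2.971. Non-centrality λ = d/SE = 4/2.971 = 1.346. Power ≈ Φ(λ - z_{α/2}) = Φ(1.346 - 2.576) = Φ(-1.23) = 0.109.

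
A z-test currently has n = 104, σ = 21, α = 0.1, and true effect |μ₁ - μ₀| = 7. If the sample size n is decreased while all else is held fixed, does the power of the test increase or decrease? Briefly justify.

Power decreases: a smaller n inflates the standard error σ/√n, pulling the sampling distribution under H₁ back toward the critical value.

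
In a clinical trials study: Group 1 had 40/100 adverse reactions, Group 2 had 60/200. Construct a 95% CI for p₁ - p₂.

p̂₁ = 0.4, p̂₂ = 0.3. Difference = 0.1. CI = (-0.015, 0.215)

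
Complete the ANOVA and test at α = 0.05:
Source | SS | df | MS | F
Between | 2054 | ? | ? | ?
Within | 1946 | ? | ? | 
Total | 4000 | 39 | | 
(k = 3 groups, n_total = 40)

df_between = 2, df_within = 37. MS_between = 1027.0, MS_within = 52.59. F = 19.527, F_crit ≈ 3.252. Reject H₀.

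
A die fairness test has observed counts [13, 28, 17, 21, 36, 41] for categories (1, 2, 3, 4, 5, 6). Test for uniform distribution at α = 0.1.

Expected = 26 each. χ² = Σ(O-E)²/E = 23.231. df = 5, critical value = 9.236. Reject H₀.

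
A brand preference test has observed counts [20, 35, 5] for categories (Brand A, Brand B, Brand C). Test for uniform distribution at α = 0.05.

Expected = 20 each. χ² = Σ(O-E)²/E = 22.5. df = 2, critical value = 5.991. Reject H₀.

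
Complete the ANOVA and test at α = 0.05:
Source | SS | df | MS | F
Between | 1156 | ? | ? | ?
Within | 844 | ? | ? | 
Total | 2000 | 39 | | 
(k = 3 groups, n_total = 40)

df_between = 2, df_within = 37. MS_between = 578.0, MS_within = 22.81. F = 25.339, F_crit ≈ 3.252. Reject H₀.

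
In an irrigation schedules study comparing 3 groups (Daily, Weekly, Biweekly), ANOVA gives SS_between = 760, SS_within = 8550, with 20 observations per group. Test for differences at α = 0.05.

df_between = 2, df_within = 57. F = MS_between/MS_within = 380.0/150.0 = 2.533. F_crit ≈ 3.159. Fail to reject H₀.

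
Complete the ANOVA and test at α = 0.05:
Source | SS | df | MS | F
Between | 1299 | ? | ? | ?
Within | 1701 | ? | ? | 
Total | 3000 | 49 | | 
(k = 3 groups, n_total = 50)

df_between = 2, df_within = 47. MS_between = 649.5, MS_within = 36.19. F = 17.946, F_crit ≈ 3.195. Reject H₀.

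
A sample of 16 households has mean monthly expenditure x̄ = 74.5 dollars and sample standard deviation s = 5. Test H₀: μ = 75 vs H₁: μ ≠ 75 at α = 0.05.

t = (x̄ - μ₀)/(s/√n) = (74.5 - 75)/(5/√16) = -0.4. df = 15, critical t = ±2.131. Fail to reject H₀.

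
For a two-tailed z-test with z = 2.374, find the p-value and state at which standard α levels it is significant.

p = 2·P(Z > |2.374|) = 2·(1 - Φ(2.374)) ≈ 0.0176. Significant at α = 0.1; Significant at α = 0.05.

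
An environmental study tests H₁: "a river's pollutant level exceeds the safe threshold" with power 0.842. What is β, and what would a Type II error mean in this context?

β = 1 - power = 1 - 0.842 = 0.158. A Type II error is failing to reject H₀ when H₀ is false (false negative) — here, failing to conclude that a river's pollutant level exceeds the safe threshold when in fact it is true. Consequence: allowing unsafe pollution to continue.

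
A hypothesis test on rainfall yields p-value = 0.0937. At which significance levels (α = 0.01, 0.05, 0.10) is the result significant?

p = 0.0937. Significant at: α = 0.1.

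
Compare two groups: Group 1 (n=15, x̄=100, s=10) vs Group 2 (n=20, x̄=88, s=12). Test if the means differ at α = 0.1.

Pooled sp = 11.2. t = 3.138, df = 33. Critical t = ±1.692. Reject H₀.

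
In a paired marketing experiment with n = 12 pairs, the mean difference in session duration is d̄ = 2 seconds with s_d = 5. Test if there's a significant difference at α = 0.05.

t = d̄/(s_d/√n) = 2/(5/√12) = 1.386. df = 11, critical t = ±2.201. Fail to reject H₀.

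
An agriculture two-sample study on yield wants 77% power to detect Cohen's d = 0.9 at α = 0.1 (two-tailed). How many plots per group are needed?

z_{α/2} = 1.645, z_β = Φ⁻¹(0.77) = 0.739. For large effect (d = 0.9): n per group = 2(z_{α/2} + z_β)²/d² = 2(1.645 + 0.739)²/0.9² = 14.03 → 15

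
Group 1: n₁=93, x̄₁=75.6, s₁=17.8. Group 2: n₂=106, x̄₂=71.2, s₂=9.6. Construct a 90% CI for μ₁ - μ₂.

Difference = 4.4. SE = √(17.8²/93 + 9.6²/106) = 2.068. CI = (1.0, 7.8)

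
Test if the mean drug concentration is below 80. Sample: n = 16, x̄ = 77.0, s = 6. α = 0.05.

t = (77.0 - 80)/(6/√16) = -2.0, df = 15. Critical t = -1.753. Reject H₀.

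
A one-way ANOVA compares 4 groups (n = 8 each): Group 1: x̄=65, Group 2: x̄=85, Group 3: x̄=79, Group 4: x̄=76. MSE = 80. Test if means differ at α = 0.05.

Grand mean = 76.25. SS_between = 1686.0, MS_between = 562.0. F = 7.025, F_crit ≈ 2.947. Reject H₀.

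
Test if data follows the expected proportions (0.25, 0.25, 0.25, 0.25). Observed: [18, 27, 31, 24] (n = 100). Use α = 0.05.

Expected: [25.0, 25.0, 25.0, 25.0]. χ² = 3.6. df = 3, critical = 7.815. Fail to reject H₀.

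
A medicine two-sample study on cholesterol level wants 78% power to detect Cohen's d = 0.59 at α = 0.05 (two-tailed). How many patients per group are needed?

z_{α/2} = 1.96, z_β = Φ⁻¹(0.78) = 0.772. For medium effect (d = 0.59): n per group = 2(z_{α/2} + z_β)²/d² = 2(1.96 + 0.772)²/0.59² = 42.9 → 43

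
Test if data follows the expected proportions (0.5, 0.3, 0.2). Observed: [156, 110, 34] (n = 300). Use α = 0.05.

Expected: [150.0, 90.0, 60.0]. χ² = 15.951. df = 2, critical = 5.991. Reject H₀.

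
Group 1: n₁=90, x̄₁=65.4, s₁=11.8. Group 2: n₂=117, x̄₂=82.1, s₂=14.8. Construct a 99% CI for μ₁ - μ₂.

Difference = -16.7. SE = √(11.8²/90 + 14.8²/117) = 1.849. CI = (-21.46, -11.94)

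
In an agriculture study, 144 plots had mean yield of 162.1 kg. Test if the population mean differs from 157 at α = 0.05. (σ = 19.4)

z = (x̄ - μ₀)/(σ/√n) = (162.1 - 157)/(19.4/√144) = 3.155. Critical value: ±1.96. Since |3.155| > 1.96, Reject H₀.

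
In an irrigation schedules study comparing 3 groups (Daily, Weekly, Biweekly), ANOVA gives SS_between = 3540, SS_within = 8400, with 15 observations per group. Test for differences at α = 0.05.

df_between = 2, df_within = 42. F = MS_between/MS_within = 1770.0/200.0 = 8.85. F_crit ≈ 3.22. Reject H₀. At least one mean differs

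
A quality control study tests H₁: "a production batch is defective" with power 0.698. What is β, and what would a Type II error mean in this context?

β = 1 - power = 1 - 0.698 = 0.302. A Type II error is failing to reject H₀ when H₀ is false (false negative) — here, failing to conclude that a production batch is defective when in fact it is true. Consequence: shipping a defective batch — faulty products reach customers.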